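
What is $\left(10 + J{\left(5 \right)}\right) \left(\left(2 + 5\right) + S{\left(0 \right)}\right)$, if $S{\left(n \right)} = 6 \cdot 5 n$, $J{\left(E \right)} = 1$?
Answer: $77$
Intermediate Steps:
$S{\left(n \right)} = 30 n$
$\left(10 + J{\left(5 \right)}\right) \left(\left(2 + 5\right) + S{\left(0 \right)}\right) = \left(10 + 1\right) \left(\left(2 + 5\right) + 30 \cdot 0\right) = 11 \left(7 + 0\right) = 11 \cdot 7 = 77$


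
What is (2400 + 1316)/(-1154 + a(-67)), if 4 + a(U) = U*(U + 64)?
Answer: -3716/957 ≈ -3.8830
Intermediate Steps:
a(U) = -4 + U*(64 + U) (a(U) = -4 + U*(U + 64) = -4 + U*(64 + U))
(2400 + 1316)/(-1154 + a(-67)) = (2400 + 1316)/(-1154 + (-4 + (-67)**2 + 64*(-67))) = 3716/(-1154 + (-4 + 4489 - 4288)) = 3716/(-1154 + 197) = 3716/(-957) = 3716*(-1/957) = -3716/957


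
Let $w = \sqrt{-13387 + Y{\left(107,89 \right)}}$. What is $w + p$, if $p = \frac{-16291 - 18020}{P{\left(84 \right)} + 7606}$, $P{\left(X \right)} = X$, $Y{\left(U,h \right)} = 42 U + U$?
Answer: $- \frac{34311}{7690} + i \sqrt{8786} \approx -4.4618 + 93.734 i$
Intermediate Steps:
$Y{\left(U,h \right)} = 43 U$
$w = i \sqrt{8786}$ ($w = \sqrt{-13387 + 43 \cdot 107} = \sqrt{-13387 + 4601} = \sqrt{-8786} = i \sqrt{8786} \approx 93.734 i$)
$p = - \frac{34311}{7690}$ ($p = \frac{-16291 - 18020}{84 + 7606} = - \frac{34311}{7690} \approx -4.4618$)
$w + p = i \sqrt{8786} - \frac{34311}{7690} = - \frac{34311}{7690} + i \sqrt{8786}$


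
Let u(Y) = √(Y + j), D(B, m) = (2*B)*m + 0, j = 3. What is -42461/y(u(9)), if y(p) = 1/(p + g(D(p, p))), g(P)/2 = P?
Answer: -2038128 - 84922*√3 ≈ -2.1852e+6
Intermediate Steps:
D(B, m) = 2*B*m (D(B, m) = 2*B*m + 0 = 2*B*m)
g(P) = 2*P
u(Y) = √(3 + Y) (u(Y) = √(Y + 3) = √(3 + Y))
y(p) = 1/(p + 4*p²) (y(p) = 1/(p + 2*(2*p*p)) = 1/(p + 2*(2*p²)) = 1/(p + 4*p²))
-42461/y(u(9)) = -42461*√(3 + 9)*(1 + 4*√(3 + 9)) = -42461*2*√3*(1 + 4*√12) = -42461*2*√3*(1 + 4*(2*√3)) = -42461*2*√3*(1 + 8*√3) = -84922*√3*(1 + 8*√3)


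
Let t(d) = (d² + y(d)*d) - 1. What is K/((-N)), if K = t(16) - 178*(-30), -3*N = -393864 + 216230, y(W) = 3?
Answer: -16929/177634 ≈ -0.095303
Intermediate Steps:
t(d) = -1 + d² + 3*d (t(d) = (d² + 3*d) - 1 = -1 + d² + 3*d)
N = 177634/3 (N = -(-393864 + 216230)/3 = -⅓*(-177634) = 177634/3 ≈ 59211.)
K = 5643 (K = (-1 + 16² + 3*16) - 178*(-30) = (-1 + 256 + 48) + 5340 = 303 + 5340 = 5643)
K/((-N)) = 5643/((-1*177634/3)) = 5643/(-177634/3) = 5643*(-3/177634) = -16929/177634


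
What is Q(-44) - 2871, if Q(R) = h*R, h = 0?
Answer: -2871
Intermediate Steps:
Q(R) = 0 (Q(R) = 0*R = 0)
Q(-44) - 2871 = 0 - 2871 = -2871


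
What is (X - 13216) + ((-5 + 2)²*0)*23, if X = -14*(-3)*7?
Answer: -12922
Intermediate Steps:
X = 294 (X = 42*7 = 294)
(X - 13216) + ((-5 + 2)²*0)*23 = (294 - 13216) + ((-5 + 2)²*0)*23 = -12922 + ((-3)²*0)*23 = -12922 + (9*0)*23 = -12922 + 0*23 = -12922 + 0 = -12922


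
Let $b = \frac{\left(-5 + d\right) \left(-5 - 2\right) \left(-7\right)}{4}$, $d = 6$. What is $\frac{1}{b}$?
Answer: $\frac{4}{49} \approx 0.081633$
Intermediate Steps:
$b = \frac{49}{4}$ ($b = \frac{\left(-5 + 6\right) \left(-5 - 2\right) \left(-7\right)}{4} = 1 \left(-7\right) \left(-7\right) \frac{1}{4} = \left(-7\right) \left(-7\right) \frac{1}{4} = 49 \cdot \frac{1}{4} = \frac{49}{4} \approx 12.25$)
$\frac{1}{b} = \frac{1}{\frac{49}{4}} = \frac{4}{49}$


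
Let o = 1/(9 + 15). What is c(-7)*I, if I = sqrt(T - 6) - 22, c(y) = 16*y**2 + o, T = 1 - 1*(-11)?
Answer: -206987/12 + 18817*sqrt(6)/24 ≈ -15328.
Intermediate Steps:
T = 12 (T = 1 + 11 = 12)
o = 1/24 ≈ 0.041667
c(y) = 1/24 + 16*y**2 (c(y) = 16*y**2 + 1/24 = 1/24 + 16*y**2)
I = -22 + sqrt(6) (I = sqrt(12 - 6) - 22 = sqrt(6) - 22 = -22 + sqrt(6) ≈ -19.551)
c(-7)*I = (1/24 + 16*(-7)**2)*(-22 + sqrt(6)) = (1/24 + 16*49)*(-22 + sqrt(6)) = (1/24 + 784)*(-22 + sqrt(6)) = 18817*(-22 + sqrt(6))/24 = -206987/12 + 18817*sqrt(6)/24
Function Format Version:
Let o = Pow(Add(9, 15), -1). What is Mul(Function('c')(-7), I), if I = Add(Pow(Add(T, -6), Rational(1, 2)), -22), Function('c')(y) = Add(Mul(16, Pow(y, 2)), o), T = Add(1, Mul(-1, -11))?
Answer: Add(Rational(-206987, 12), Mul(Rational(18817, 24), Pow(6, Rational(1, 2)))) ≈ -15328.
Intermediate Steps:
T = 12 (T = Add(1, 11) = 12)
o = Rational(1, 24) (o = Pow(24, -1) = Rational(1, 24) ≈ 0.041667)
Function('c')(y) = Add(Rational(1, 24), Mul(16, Pow(y, 2))) (Function('c')(y) = Add(Mul(16, Pow(y, 2)), Rational(1, 24)) = Add(Rational(1, 24), Mul(16, Pow(y, 2))))
I = Add(-22, Pow(6, Rational(1, 2))) (I = Add(Pow(Add(12, -6), Rational(1, 2)), -22) = Add(Pow(6, Rational(1, 2)), -22) = Add(-22, Pow(6, Rational(1, 2))) ≈ -19.551)
Mul(Function('c')(-7), I) = Mul(Add(Rational(1, 24), Mul(16, Pow(-7, 2))), Add(-22, Pow(6, Rational(1, 2)))) = Mul(Add(Rational(1, 24), Mul(16, 49)), Add(-22, Pow(6, Rational(1, 2)))) = Mul(Add(Rational(1, 24), 784), Add(-22, Pow(6, Rational(1, 2)))) = Mul(Rational(18817, 24), Add(-22, Pow(6, Rational(1, 2)))) = Add(Rational(-206987, 12), Mul(Rational(18817, 24), Pow(6, Rational(1, 2))))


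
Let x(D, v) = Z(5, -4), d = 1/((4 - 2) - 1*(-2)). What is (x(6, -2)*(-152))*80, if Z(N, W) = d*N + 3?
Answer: -51680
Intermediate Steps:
d = ¼ (d = 1/(2 + 2) = 1/4 = ¼ ≈ 0.25000)
Z(N, W) = 3 + N/4 (Z(N, W) = N/4 + 3 = 3 + N/4)
x(D, v) = 17/4 (x(D, v) = 3 + (¼)*5 = 3 + 5/4 = 17/4)
(x(6, -2)*(-152))*80 = ((17/4)*(-152))*80 = -646*80 = -51680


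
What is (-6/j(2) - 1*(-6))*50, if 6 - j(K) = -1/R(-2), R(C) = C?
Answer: 2700/11 ≈ 245.45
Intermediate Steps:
j(K) = 11/2 (j(K) = 6 - (-1)/(-2) = 6 - (-1)*(-1)/2 = 6 - 1*½ = 6 - ½ = 11/2)
(-6/j(2) - 1*(-6))*50 = (-6/11/2 - 1*(-6))*50 = (-6*2/11 + 6)*50 = (-12/11 + 6)*50 = (54/11)*50 = 2700/11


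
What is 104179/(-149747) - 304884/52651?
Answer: -51140592877/7884329297 ≈ -6.4864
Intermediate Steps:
104179/(-149747) - 304884/52651 = 104179*(-1/149747) - 304884*1/52651 = -104179/149747 - 304884/52651 = -51140592877/7884329297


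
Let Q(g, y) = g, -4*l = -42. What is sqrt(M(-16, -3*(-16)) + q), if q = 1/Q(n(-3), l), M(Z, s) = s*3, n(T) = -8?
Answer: sqrt(2302)/4 ≈ 11.995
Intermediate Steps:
l = 21/2 (l = -1/4*(-42) = 21/2 ≈ 10.500)
M(Z, s) = 3*s
q = -1/8 (q = 1/(-8) = -1/8 ≈ -0.12500)
sqrt(M(-16, -3*(-16)) + q) = sqrt(3*(-3*(-16)) - 1/8) = sqrt(3*48 - 1/8) = sqrt(144 - 1/8) = sqrt(1151/8) = sqrt(2302)/4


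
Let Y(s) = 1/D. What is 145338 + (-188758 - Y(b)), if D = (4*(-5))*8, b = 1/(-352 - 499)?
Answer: -6947199/160 ≈ -43420.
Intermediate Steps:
b = -1/851 (b = 1/(-851) = -1/851 ≈ -0.0011751)
D = -160 (D = -20*8 = -160)
Y(s) = -1/160 (Y(s) = 1/(-160) = -1/160)
145338 + (-188758 - Y(b)) = 145338 + (-188758 - 1*(-1/160)) = 145338 + (-188758 + 1/160) = 145338 - 30201279/160 = -6947199/160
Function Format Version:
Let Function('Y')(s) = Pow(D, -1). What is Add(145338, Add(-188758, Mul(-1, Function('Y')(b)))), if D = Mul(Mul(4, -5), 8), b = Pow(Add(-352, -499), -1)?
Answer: Rational(-6947199, 160) ≈ -43420.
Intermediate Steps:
b = Rational(-1, 851) (b = Pow(-851, -1) = Rational(-1, 851) ≈ -0.0011751)
D = -160 (D = Mul(-20, 8) = -160)
Function('Y')(s) = Rational(-1, 160) (Function('Y')(s) = Pow(-160, -1) = Rational(-1, 160))
Add(145338, Add(-188758, Mul(-1, Function('Y')(b)))) = Add(145338, Add(-188758, Mul(-1, Rational(-1, 160)))) = Add(145338, Add(-188758, Rational(1, 160))) = Add(145338, Rational(-30201279, 160)) = Rational(-6947199, 160)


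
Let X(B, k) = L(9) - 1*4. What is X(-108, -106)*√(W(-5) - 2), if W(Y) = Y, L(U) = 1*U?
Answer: 5*I*√7 ≈ 13.229*I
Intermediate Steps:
L(U) = U
X(B, k) = 5 (X(B, k) = 9 - 1*4 = 9 - 4 = 5)
X(-108, -106)*√(W(-5) - 2) = 5*√(-5 - 2) = 5*√(-7) = 5*(I*√7) = 5*I*√7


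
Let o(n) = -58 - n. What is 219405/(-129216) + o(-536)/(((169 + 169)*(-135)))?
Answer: -1678869233/982687680 ≈ -1.7084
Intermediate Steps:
219405/(-129216) + o(-536)/(((169 + 169)*(-135))) = 219405/(-129216) + (-58 - 1*(-536))/(((169 + 169)*(-135))) = 219405*(-1/129216) + (-58 + 536)/((338*(-135))) = -73135/43072 + 478/(-45630) = -73135/43072 + 478*(-1/45630) = -73135/43072 - 239/22815 = -1678869233/982687680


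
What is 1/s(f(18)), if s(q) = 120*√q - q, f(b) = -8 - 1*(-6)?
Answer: 1/14402 - 30*I*√2/7201 ≈ 6.9435e-5 - 0.0058917*I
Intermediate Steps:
f(b) = -2 (f(b) = -8 + 6 = -2)
s(q) = -q + 120*√q
1/s(f(18)) = 1/(-1*(-2) + 120*√(-2)) = 1/(2 + 120*(I*√2)) = 1/(2 + 120*I*√2)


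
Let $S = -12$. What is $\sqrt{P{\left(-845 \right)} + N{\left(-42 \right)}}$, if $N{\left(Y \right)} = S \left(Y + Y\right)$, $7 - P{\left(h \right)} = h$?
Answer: $2 \sqrt{465} \approx 43.128$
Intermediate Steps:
$P{\left(h \right)} = 7 - h$
$N{\left(Y \right)} = - 24 Y$ ($N{\left(Y \right)} = - 12 \left(Y + Y\right) = - 12 \cdot 2 Y = - 24 Y$)
$\sqrt{P{\left(-845 \right)} + N{\left(-42 \right)}} = \sqrt{\left(7 - -845\right) - -1008} = \sqrt{\left(7 + 845\right) + 1008} = \sqrt{852 + 1008} = \sqrt{1860} = 2 \sqrt{465}$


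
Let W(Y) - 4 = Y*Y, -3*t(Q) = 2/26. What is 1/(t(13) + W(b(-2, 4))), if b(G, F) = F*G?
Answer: 39/2651 ≈ 0.014711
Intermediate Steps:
t(Q) = -1/39 (t(Q) = -2/(3*26) = -⅓*1/13 = -1/39)
W(Y) = 4 + Y² (W(Y) = 4 + Y*Y = 4 + Y²)
1/(t(13) + W(b(-2, 4))) = 1/(-1/39 + (4 + (4*(-2))²)) = 1/(-1/39 + (4 + (-8)²)) = 1/(-1/39 + (4 + 64)) = 1/(-1/39 + 68) = 1/(2651/39) = 39/2651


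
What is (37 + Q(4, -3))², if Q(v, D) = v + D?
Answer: 1444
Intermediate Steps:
Q(v, D) = D + v
(37 + Q(4, -3))² = (37 + (-3 + 4))² = (37 + 1)² = 38² = 1444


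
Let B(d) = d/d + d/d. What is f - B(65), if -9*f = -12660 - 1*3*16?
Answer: 1410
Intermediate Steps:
B(d) = 2 (B(d) = 1 + 1 = 2)
f = 1412 (f = -(-12660 - 1*3*16)/9 = -(-12660 - 3*16)/9 = -(-12660 - 1*48)/9 = -(-12660 - 48)/9 = -1/9*(-12708) = 1412)
f - B(65) = 1412 - 1*2 = 1412 - 2 = 1410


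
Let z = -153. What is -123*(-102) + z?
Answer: 12393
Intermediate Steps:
-123*(-102) + z = -123*(-102) - 153 = 12546 - 153 = 12393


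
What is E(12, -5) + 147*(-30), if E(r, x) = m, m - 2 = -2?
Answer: -4410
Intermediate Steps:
m = 0 (m = 2 - 2 = 0)
E(r, x) = 0
E(12, -5) + 147*(-30) = 0 + 147*(-30) = 0 - 4410 = -4410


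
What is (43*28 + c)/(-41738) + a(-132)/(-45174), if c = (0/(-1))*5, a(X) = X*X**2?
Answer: 7995139574/157122701 ≈ 50.885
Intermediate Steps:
a(X) = X**3
c = 0 (c = (0*(-1))*5 = 0*5 = 0)
(43*28 + c)/(-41738) + a(-132)/(-45174) = (43*28 + 0)/(-41738) + (-132)**3/(-45174) = (1204 + 0)*(-1/41738) - 2299968*(-1/45174) = 1204*(-1/41738) + 383328/7529 = -602/20869 + 383328/7529 = 7995139574/157122701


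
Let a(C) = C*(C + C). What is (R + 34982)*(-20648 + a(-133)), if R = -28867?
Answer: 90073950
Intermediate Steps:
a(C) = 2*C² (a(C) = C*(2*C) = 2*C²)
(R + 34982)*(-20648 + a(-133)) = (-28867 + 34982)*(-20648 + 2*(-133)²) = 6115*(-20648 + 2*17689) = 6115*(-20648 + 35378) = 6115*14730 = 90073950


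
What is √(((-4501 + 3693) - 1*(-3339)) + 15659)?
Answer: √18190 ≈ 134.87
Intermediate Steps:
√(((-4501 + 3693) - 1*(-3339)) + 15659) = √((-808 + 3339) + 15659) = √(2531 + 15659) = √18190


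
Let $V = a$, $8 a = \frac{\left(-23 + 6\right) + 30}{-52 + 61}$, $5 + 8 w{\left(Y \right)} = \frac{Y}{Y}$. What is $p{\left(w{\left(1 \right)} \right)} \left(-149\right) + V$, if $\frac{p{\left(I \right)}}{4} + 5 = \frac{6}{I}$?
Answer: $\frac{729517}{72} \approx 10132.0$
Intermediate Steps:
$w{\left(Y \right)} = - \frac{1}{2}$ ($w{\left(Y \right)} = - \frac{5}{8} + \frac{Y \frac{1}{Y}}{8} = - \frac{5}{8} + \frac{1}{8} \cdot 1 = - \frac{5}{8} + \frac{1}{8} = - \frac{1}{2}$)
$p{\left(I \right)} = -20 + \frac{24}{I}$ ($p{\left(I \right)} = -20 + 4 \frac{6}{I} = -20 + \frac{24}{I}$)
$a = \frac{13}{72}$ ($a = \frac{\left(\left(-23 + 6\right) + 30\right) \frac{1}{-52 + 61}}{8} = \frac{\left(-17 + 30\right) \frac{1}{9}}{8} = \frac{13 \cdot \frac{1}{9}}{8} = \frac{1}{8} \cdot \frac{13}{9} = \frac{13}{72} \approx 0.18056$)
$V = \frac{13}{72} \approx 0.18056$
$p{\left(w{\left(1 \right)} \right)} \left(-149\right) + V = \left(-20 + \frac{24}{- \frac{1}{2}}\right) \left(-149\right) + \frac{13}{72} = \left(-20 + 24 \left(-2\right)\right) \left(-149\right) + \frac{13}{72} = \left(-20 - 48\right) \left(-149\right) + \frac{13}{72} = \left(-68\right) \left(-149\right) + \frac{13}{72} = 10132 + \frac{13}{72} = \frac{729517}{72}$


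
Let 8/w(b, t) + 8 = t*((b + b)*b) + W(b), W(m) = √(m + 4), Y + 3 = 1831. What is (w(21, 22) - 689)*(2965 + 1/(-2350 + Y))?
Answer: -20688928454849/10127322 ≈ -2.0429e+6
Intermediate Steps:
Y = 1828 (Y = -3 + 1831 = 1828)
W(m) = √(4 + m)
w(b, t) = 8/(-8 + √(4 + b) + 2*t*b²) (w(b, t) = 8/(-8 + (t*((b + b)*b) + √(4 + b))) = 8/(-8 + (t*((2*b)*b) + √(4 + b))) = 8/(-8 + (t*(2*b²) + √(4 + b))) = 8/(-8 + (2*t*b² + √(4 + b))) = 8/(-8 + (√(4 + b) + 2*t*b²)) = 8/(-8 + √(4 + b) + 2*t*b²))
(w(21, 22) - 689)*(2965 + 1/(-2350 + Y)) = (8/(-8 + √(4 + 21) + 2*22*21²) - 689)*(2965 + 1/(-2350 + 1828)) = (8/(-8 + √25 + 2*22*441) - 689)*(2965 + 1/(-522)) = (8/(-8 + 5 + 19404) - 689)*(2965 - 1/522) = (8/19401 - 689)*(1547729/522) = -13367281/19401*1547729/522 = -20688928454849/10127322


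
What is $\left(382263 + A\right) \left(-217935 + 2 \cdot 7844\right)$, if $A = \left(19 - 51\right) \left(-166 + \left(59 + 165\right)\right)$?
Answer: $-76936174529$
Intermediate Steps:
$A = -1856$ ($A = - 32 \left(-166 + 224\right) = \left(-32\right) 58 = -1856$)
$\left(382263 + A\right) \left(-217935 + 2 \cdot 7844\right) = \left(382263 - 1856\right) \left(-217935 + 2 \cdot 7844\right) = 380407 \left(-217935 + 15688\right) = 380407 \left(-202247\right) = -76936174529$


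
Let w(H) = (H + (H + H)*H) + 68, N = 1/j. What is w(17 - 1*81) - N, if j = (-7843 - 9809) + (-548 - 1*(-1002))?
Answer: 140954809/17198 ≈ 8196.0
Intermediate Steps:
j = -17198 (j = -17652 + (-548 + 1002) = -17652 + 454 = -17198)
N = -1/17198 (N = 1/(-17198) = -1/17198 ≈ -5.8146e-5)
w(H) = 68 + H + 2*H² (w(H) = (H + (2*H)*H) + 68 = (H + 2*H²) + 68 = 68 + H + 2*H²)
w(17 - 1*81) - N = (68 + (17 - 1*81) + 2*(17 - 1*81)²) - 1*(-1/17198) = (68 + (17 - 81) + 2*(17 - 81)²) + 1/17198 = (68 - 64 + 2*(-64)²) + 1/17198 = (68 - 64 + 2*4096) + 1/17198 = (68 - 64 + 8192) + 1/17198 = 8196 + 1/17198 = 140954809/17198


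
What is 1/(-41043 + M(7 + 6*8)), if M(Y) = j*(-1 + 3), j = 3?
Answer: -1/41037 ≈ -2.4368e-5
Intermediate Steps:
M(Y) = 6 (M(Y) = 3*(-1 + 3) = 3*2 = 6)
1/(-41043 + M(7 + 6*8)) = 1/(-41043 + 6) = 1/(-41037) = -1/41037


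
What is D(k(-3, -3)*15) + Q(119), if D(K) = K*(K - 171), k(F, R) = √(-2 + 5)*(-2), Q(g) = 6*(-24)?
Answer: 2556 + 5130*√3 ≈ 11441.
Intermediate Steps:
Q(g) = -144
k(F, R) = -2*√3 (k(F, R) = √3*(-2) = -2*√3)
D(K) = K*(-171 + K)
D(k(-3, -3)*15) + Q(119) = (-2*√3*15)*(-171 - 2*√3*15) - 144 = (-30*√3)*(-171 - 30*√3) - 144 = -30*√3*(-171 - 30*√3) - 144 = -144 - 30*√3*(-171 - 30*√3)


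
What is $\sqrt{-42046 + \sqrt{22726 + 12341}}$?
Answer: $\sqrt{-42046 + \sqrt{35067}} \approx 204.59 i$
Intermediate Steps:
$\sqrt{-42046 + \sqrt{22726 + 12341}} = \sqrt{-42046 + \sqrt{35067}}$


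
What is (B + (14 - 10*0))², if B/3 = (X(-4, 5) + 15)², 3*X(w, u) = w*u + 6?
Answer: 1006009/9 ≈ 1.1178e+5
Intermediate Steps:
X(w, u) = 2 + u*w/3 (X(w, u) = (w*u + 6)/3 = (u*w + 6)/3 = (6 + u*w)/3 = 2 + u*w/3)
B = 961/3 (B = 3*((2 + (⅓)*5*(-4)) + 15)² = 3*((2 - 20/3) + 15)² = 3*(-14/3 + 15)² = 3*(31/3)² = 3*(961/9) = 961/3 ≈ 320.33)
(B + (14 - 10*0))² = (961/3 + (14 - 10*0))² = (961/3 + (14 + 0))² = (961/3 + 14)² = (1003/3)² = 1006009/9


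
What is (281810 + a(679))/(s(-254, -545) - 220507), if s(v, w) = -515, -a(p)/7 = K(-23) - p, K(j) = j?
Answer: -143362/110511 ≈ -1.2973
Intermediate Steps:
a(p) = 161 + 7*p (a(p) = -7*(-23 - p) = 161 + 7*p)
(281810 + a(679))/(s(-254, -545) - 220507) = (281810 + (161 + 7*679))/(-515 - 220507) = (281810 + (161 + 4753))/(-221022) = (281810 + 4914)*(-1/221022) = 286724*(-1/221022) = -143362/110511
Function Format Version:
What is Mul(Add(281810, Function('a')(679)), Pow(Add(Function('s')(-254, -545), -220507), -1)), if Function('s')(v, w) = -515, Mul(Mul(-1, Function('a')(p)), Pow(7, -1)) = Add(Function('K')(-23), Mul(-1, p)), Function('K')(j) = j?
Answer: Rational(-143362, 110511) ≈ -1.2973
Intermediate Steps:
Function('a')(p) = Add(161, Mul(7, p)) (Function('a')(p) = Mul(-7, Add(-23, Mul(-1, p))) = Add(161, Mul(7, p)))
Mul(Add(281810, Function('a')(679)), Pow(Add(Function('s')(-254, -545), -220507), -1)) = Mul(Add(281810, Add(161, Mul(7, 679))), Pow(Add(-515, -220507), -1)) = Mul(Add(281810, Add(161, 4753)), Pow(-221022, -1)) = Mul(Add(281810, 4914), Rational(-1, 221022)) = Mul(286724, Rational(-1, 221022)) = Rational(-143362, 110511)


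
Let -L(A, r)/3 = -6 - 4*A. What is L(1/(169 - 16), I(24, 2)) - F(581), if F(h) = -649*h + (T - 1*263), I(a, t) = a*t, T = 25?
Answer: 19243579/51 ≈ 3.7733e+5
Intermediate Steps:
F(h) = -238 - 649*h (F(h) = -649*h + (25 - 1*263) = -649*h + (25 - 263) = -649*h - 238 = -238 - 649*h)
L(A, r) = 18 + 12*A (L(A, r) = -3*(-6 - 4*A) = 18 + 12*A)
L(1/(169 - 16), I(24, 2)) - F(581) = (18 + 12/(169 - 16)) - (-238 - 649*581) = (18 + 12/153) - (-238 - 377069) = (18 + 12*(1/153)) - 1*(-377307) = (18 + 4/51) + 377307 = 922/51 + 377307 = 19243579/51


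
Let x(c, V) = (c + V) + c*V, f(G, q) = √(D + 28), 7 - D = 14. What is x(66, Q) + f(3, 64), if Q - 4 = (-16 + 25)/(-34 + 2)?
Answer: 10085/32 + √21 ≈ 319.74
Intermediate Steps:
D = -7 (D = 7 - 1*14 = 7 - 14 = -7)
f(G, q) = √21 (f(G, q) = √(-7 + 28) = √21)
Q = 119/32 (Q = 4 + (-16 + 25)/(-34 + 2) = 4 + 9/(-32) = 4 + 9*(-1/32) = 4 - 9/32 = 119/32 ≈ 3.7188)
x(c, V) = V + c + V*c (x(c, V) = (V + c) + V*c = V + c + V*c)
x(66, Q) + f(3, 64) = (119/32 + 66 + (119/32)*66) + √21 = (119/32 + 66 + 3927/16) + √21 = 10085/32 + √21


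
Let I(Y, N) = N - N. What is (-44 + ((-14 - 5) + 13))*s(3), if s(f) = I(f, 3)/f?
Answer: 0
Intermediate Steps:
I(Y, N) = 0
s(f) = 0 (s(f) = 0/f = 0)
(-44 + ((-14 - 5) + 13))*s(3) = (-44 + ((-14 - 5) + 13))*0 = (-44 + (-19 + 13))*0 = (-44 - 6)*0 = -50*0 = 0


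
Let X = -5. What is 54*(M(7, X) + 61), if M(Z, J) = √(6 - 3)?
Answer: 3294 + 54*√3 ≈ 3387.5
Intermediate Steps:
M(Z, J) = √3
54*(M(7, X) + 61) = 54*(√3 + 61) = 54*(61 + √3) = 3294 + 54*√3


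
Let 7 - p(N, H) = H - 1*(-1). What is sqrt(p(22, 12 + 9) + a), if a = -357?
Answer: 2*I*sqrt(93) ≈ 19.287*I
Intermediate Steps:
p(N, H) = 6 - H (p(N, H) = 7 - (H - 1*(-1)) = 7 - (H + 1) = 7 - (1 + H) = 7 + (-1 - H) = 6 - H)
sqrt(p(22, 12 + 9) + a) = sqrt((6 - (12 + 9)) - 357) = sqrt((6 - 1*21) - 357) = sqrt((6 - 21) - 357) = sqrt(-15 - 357) = sqrt(-372) = 2*I*sqrt(93)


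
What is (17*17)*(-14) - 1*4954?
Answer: -9000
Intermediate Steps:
(17*17)*(-14) - 1*4954 = 289*(-14) - 4954 = -4046 - 4954 = -9000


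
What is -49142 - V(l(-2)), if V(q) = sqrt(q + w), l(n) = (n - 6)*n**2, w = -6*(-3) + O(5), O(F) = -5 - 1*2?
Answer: -49142 - I*sqrt(21) ≈ -49142.0 - 4.5826*I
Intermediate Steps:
O(F) = -7 (O(F) = -5 - 2 = -7)
w = 11 (w = -6*(-3) - 7 = 18 - 7 = 11)
l(n) = n**2*(-6 + n) (l(n) = (-6 + n)*n**2 = n**2*(-6 + n))
V(q) = sqrt(11 + q) (V(q) = sqrt(q + 11) = sqrt(11 + q))
-49142 - V(l(-2)) = -49142 - sqrt(11 + (-2)**2*(-6 - 2)) = -49142 - sqrt(11 + 4*(-8)) = -49142 - sqrt(11 - 32) = -49142 - sqrt(-21) = -49142 - I*sqrt(21)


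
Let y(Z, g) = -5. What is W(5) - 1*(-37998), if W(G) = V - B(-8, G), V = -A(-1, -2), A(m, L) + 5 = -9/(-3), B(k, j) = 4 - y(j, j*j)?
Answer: 37991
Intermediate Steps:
B(k, j) = 9 (B(k, j) = 4 - 1*(-5) = 4 + 5 = 9)
A(m, L) = -2 (A(m, L) = -5 - 9/(-3) = -5 - 9*(-1/3) = -5 + 3 = -2)
V = 2 (V = -1*(-2) = 2)
W(G) = -7 (W(G) = 2 - 1*9 = 2 - 9 = -7)
W(5) - 1*(-37998) = -7 - 1*(-37998) = -7 + 37998 = 37991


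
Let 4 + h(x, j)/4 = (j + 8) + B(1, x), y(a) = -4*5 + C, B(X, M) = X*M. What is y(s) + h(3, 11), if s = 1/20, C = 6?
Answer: 58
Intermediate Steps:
B(X, M) = M*X
s = 1/20 ≈ 0.050000
y(a) = -14 (y(a) = -4*5 + 6 = -20 + 6 = -14)
h(x, j) = 16 + 4*j + 4*x (h(x, j) = -16 + 4*((j + 8) + x*1) = -16 + 4*((8 + j) + x) = -16 + 4*(8 + j + x) = -16 + (32 + 4*j + 4*x) = 16 + 4*j + 4*x)
y(s) + h(3, 11) = -14 + (16 + 4*11 + 4*3) = -14 + (16 + 44 + 12) = -14 + 72 = 58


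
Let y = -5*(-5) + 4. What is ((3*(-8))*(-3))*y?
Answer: 2088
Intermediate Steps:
y = 29 (y = 25 + 4 = 29)
((3*(-8))*(-3))*y = ((3*(-8))*(-3))*29 = -24*(-3)*29 = 72*29 = 2088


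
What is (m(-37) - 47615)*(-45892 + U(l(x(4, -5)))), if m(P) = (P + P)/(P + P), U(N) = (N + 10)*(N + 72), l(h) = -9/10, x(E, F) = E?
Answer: 107714747693/50 ≈ 2.1543e+9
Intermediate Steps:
l(h) = -9/10 (l(h) = -9*⅒ = -9/10)
U(N) = (10 + N)*(72 + N)
m(P) = 1 (m(P) = (2*P)/((2*P)) = (2*P)*(1/(2*P)) = 1)
(m(-37) - 47615)*(-45892 + U(l(x(4, -5)))) = (1 - 47615)*(-45892 + (720 + (-9/10)² + 82*(-9/10))) = -47614*(-45892 + (720 + 81/100 - 369/5)) = -47614*(-45892 + 64701/100) = -47614*(-4524499/100) = 107714747693/50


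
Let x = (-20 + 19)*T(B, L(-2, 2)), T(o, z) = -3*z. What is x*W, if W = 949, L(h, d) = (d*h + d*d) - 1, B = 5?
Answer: -2847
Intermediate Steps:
L(h, d) = -1 + d**2 + d*h (L(h, d) = (d*h + d**2) - 1 = (d**2 + d*h) - 1 = -1 + d**2 + d*h)
x = -3 (x = (-20 + 19)*(-3*(-1 + 2**2 + 2*(-2))) = -(-3)*(-1 + 4 - 4) = -(-3)*(-1) = -1*3 = -3)
x*W = -3*949 = -2847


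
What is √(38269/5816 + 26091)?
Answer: 5*√8827729814/2908 ≈ 161.55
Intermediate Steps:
√(38269/5816 + 26091) = √(151783525/5816) = 5*√8827729814/2908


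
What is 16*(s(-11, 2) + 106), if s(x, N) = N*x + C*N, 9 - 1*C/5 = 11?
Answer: 1024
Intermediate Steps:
C = -10 (C = 45 - 5*11 = 45 - 55 = -10)
s(x, N) = -10*N + N*x (s(x, N) = N*x - 10*N = -10*N + N*x)
16*(s(-11, 2) + 106) = 16*(2*(-10 - 11) + 106) = 16*(2*(-21) + 106) = 16*(-42 + 106) = 16*64 = 1024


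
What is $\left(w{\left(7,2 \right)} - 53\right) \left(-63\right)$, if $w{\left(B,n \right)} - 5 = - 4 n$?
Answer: $3528$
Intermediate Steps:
$w{\left(B,n \right)} = 5 - 4 n$
$\left(w{\left(7,2 \right)} - 53\right) \left(-63\right) = \left(\left(5 - 8\right) - 53\right) \left(-63\right) = \left(-3 - 53\right) \left(-63\right) = \left(-56\right) \left(-63\right) = 3528$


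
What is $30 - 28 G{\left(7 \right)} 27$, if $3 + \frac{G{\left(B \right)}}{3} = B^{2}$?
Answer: $-3129840$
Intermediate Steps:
$G{\left(B \right)} = -9 + 3 B^{2}$
$30 - 28 G{\left(7 \right)} 27 = 30 - 28 \left(-9 + 3 \cdot 7^{2}\right) 27 = 30 - 28 \left(-9 + 3 \cdot 49\right) 27 = 30 - 28 \left(-9 + 147\right) 27 = 30 \left(-28\right) 138 \cdot 27 = 30 \left(\left(-3864\right) 27\right) = 30 \left(-104328\right) = -3129840$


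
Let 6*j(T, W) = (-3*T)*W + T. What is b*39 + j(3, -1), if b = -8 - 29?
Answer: -1441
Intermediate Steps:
j(T, W) = T/6 - T*W/2 (j(T, W) = ((-3*T)*W + T)/6 = (-3*T*W + T)/6 = (T - 3*T*W)/6 = T/6 - T*W/2)
b = -37
b*39 + j(3, -1) = -37*39 + (1/6)*3*(1 - 3*(-1)) = -1443 + (1/6)*3*(1 + 3) = -1443 + (1/6)*3*4 = -1443 + 2 = -1441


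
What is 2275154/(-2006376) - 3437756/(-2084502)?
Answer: 25653191297/49789223628 ≈ 0.51524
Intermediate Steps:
2275154/(-2006376) - 3437756/(-2084502) = 2275154*(-1/2006376) - 3437756*(-1/2084502) = -1137577/1003188 + 245554/148893 = 25653191297/49789223628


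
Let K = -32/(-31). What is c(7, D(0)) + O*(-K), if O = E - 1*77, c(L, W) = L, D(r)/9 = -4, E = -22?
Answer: 3385/31 ≈ 109.19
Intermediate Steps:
D(r) = -36 (D(r) = 9*(-4) = -36)
K = 32/31 (K = -32*(-1/31) = 32/31 ≈ 1.0323)
O = -99 (O = -22 - 1*77 = -22 - 77 = -99)
c(7, D(0)) + O*(-K) = 7 - (-99)*32/31 = 7 - 99*(-32/31) = 7 + 3168/31 = 3385/31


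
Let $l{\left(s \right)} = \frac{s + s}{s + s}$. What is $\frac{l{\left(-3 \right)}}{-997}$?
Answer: $- \frac{1}{997} \approx -0.001003$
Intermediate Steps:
$l{\left(s \right)} = 1$ ($l{\left(s \right)} = \frac{2 s}{2 s} = 2 s \frac{1}{2 s} = 1$)
$\frac{l{\left(-3 \right)}}{-997} = 1 \frac{1}{-997} = 1 \left(- \frac{1}{997}\right) = - \frac{1}{997}$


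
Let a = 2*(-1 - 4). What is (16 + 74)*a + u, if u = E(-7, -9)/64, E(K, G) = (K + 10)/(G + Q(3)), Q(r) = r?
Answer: -115201/128 ≈ -900.01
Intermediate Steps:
a = -10 (a = 2*(-5) = -10)
E(K, G) = (10 + K)/(3 + G) (E(K, G) = (K + 10)/(G + 3) = (10 + K)/(3 + G))
u = -1/128 (u = ((10 - 7)/(3 - 9))/64 = (3/(-6))*(1/64) = -⅙*3*(1/64) = -½*1/64 = -1/128 ≈ -0.0078125)
(16 + 74)*a + u = (16 + 74)*(-10) - 1/128 = 90*(-10) - 1/128 = -900 - 1/128 = -115201/128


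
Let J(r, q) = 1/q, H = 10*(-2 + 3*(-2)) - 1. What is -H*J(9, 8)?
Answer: 81/8 ≈ 10.125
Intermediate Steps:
H = -81 (H = 10*(-2 - 6) - 1 = 10*(-8) - 1 = -80 - 1 = -81)
-H*J(9, 8) = -(-81)/8 = -1*(-81/8) = 81/8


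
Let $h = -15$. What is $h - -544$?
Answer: $529$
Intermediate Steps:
$h - -544 = -15 - -544 = -15 + 544 = 529$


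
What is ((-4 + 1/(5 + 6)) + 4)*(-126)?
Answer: -126/11 ≈ -11.455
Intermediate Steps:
((-4 + 1/(5 + 6)) + 4)*(-126) = ((-4 + 1/11) + 4)*(-126) = (-43/11 + 4)*(-126) = (1/11)*(-126) = -126/11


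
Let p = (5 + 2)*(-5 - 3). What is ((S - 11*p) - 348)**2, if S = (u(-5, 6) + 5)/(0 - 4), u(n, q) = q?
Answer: 1125721/16 ≈ 70358.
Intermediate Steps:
S = -11/4 (S = (6 + 5)/(0 - 4) = 11/(-4) = 11*(-1/4) = -11/4 ≈ -2.7500)
p = -56 (p = 7*(-8) = -56)
((S - 11*p) - 348)**2 = ((-11/4 - 11*(-56)) - 348)**2 = ((-11/4 + 616) - 348)**2 = (2453/4 - 348)**2 = (1061/4)**2 = 1125721/16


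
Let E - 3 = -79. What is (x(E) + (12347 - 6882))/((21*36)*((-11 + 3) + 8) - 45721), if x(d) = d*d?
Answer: -11241/45721 ≈ -0.24586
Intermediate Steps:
E = -76 (E = 3 - 79 = -76)
x(d) = d²
(x(E) + (12347 - 6882))/((21*36)*((-11 + 3) + 8) - 45721) = ((-76)² + (12347 - 6882))/((21*36)*((-11 + 3) + 8) - 45721) = (5776 + 5465)/(756*(-8 + 8) - 45721) = 11241/(756*0 - 45721) = 11241/(0 - 45721) = 11241/(-45721) = 11241*(-1/45721) = -11241/45721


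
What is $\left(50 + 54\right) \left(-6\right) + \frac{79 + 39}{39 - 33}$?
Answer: $- \frac{1813}{3} \approx -604.33$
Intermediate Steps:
$\left(50 + 54\right) \left(-6\right) + \frac{79 + 39}{39 - 33} = 104 \left(-6\right) + \frac{118}{6} = -624 + 118 \cdot \frac{1}{6} = -624 + \frac{59}{3} = - \frac{1813}{3}$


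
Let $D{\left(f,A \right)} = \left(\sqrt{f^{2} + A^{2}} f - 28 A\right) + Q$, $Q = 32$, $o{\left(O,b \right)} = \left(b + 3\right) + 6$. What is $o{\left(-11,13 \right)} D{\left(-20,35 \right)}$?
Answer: $-20856 - 2200 \sqrt{65} \approx -38593.0$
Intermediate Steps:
$o{\left(O,b \right)} = 9 + b$ ($o{\left(O,b \right)} = \left(3 + b\right) + 6 = 9 + b$)
$D{\left(f,A \right)} = 32 - 28 A + f \sqrt{A^{2} + f^{2}}$ ($D{\left(f,A \right)} = \left(\sqrt{f^{2} + A^{2}} f - 28 A\right) + 32 = \left(\sqrt{A^{2} + f^{2}} f - 28 A\right) + 32 = \left(f \sqrt{A^{2} + f^{2}} - 28 A\right) + 32 = \left(- 28 A + f \sqrt{A^{2} + f^{2}}\right) + 32 = 32 - 28 A + f \sqrt{A^{2} + f^{2}}$)
$o{\left(-11,13 \right)} D{\left(-20,35 \right)} = \left(9 + 13\right) \left(32 - 980 - 20 \sqrt{35^{2} + \left(-20\right)^{2}}\right) = 22 \left(32 - 980 - 20 \sqrt{1225 + 400}\right) = 22 \left(32 - 980 - 20 \sqrt{1625}\right) = 22 \left(32 - 980 - 20 \cdot 5 \sqrt{65}\right) = 22 \left(32 - 980 - 100 \sqrt{65}\right) = 22 \left(-948 - 100 \sqrt{65}\right) = -20856 - 2200 \sqrt{65}$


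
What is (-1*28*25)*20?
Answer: -14000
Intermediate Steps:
(-1*28*25)*20 = -28*25*20 = -700*20 = -14000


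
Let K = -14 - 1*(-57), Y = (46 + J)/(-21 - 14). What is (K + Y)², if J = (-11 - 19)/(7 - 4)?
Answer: 2157961/1225 ≈ 1761.6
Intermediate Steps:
J = -10 (J = -30/3 = -30*⅓ = -10)
Y = -36/35 (Y = (46 - 10)/(-21 - 14) = 36/(-35) = 36*(-1/35) = -36/35 ≈ -1.0286)
K = 43 (K = -14 + 57 = 43)
(K + Y)² = (43 - 36/35)² = (1469/35)² = 2157961/1225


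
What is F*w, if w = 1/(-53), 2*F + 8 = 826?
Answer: -409/53 ≈ -7.7170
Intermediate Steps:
F = 409 (F = -4 + (½)*826 = -4 + 413 = 409)
w = -1/53 ≈ -0.018868
F*w = 409*(-1/53) = -409/53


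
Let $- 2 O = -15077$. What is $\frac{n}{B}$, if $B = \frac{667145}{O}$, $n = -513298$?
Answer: $- \frac{3869496973}{667145} \approx -5800.1$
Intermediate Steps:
$O = \frac{15077}{2}$ ($O = \left(- \frac{1}{2}\right) \left(-15077\right) = \frac{15077}{2} \approx 7538.5$)
$B = \frac{1334290}{15077}$ ($B = \frac{667145}{\frac{15077}{2}} = 667145 \cdot \frac{2}{15077} = \frac{1334290}{15077} \approx 88.498$)
$\frac{n}{B} = - \frac{513298}{\frac{1334290}{15077}} = \left(-513298\right) \frac{15077}{1334290} = - \frac{3869496973}{667145}$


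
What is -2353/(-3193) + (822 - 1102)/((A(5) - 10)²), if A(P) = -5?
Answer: -72923/143685 ≈ -0.50752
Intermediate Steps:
-2353/(-3193) + (822 - 1102)/((A(5) - 10)²) = -2353/(-3193) + (822 - 1102)/((-5 - 10)²) = -2353*(-1/3193) - 280/((-15)²) = 2353/3193 - 280/225 = 2353/3193 - 280*1/225 = 2353/3193 - 56/45 = -72923/143685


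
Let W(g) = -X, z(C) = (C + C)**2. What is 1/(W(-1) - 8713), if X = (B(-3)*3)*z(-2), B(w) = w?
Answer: -1/8569 ≈ -0.00011670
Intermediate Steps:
z(C) = 4*C**2 (z(C) = (2*C)**2 = 4*C**2)
X = -144 (X = (-3*3)*(4*(-2)**2) = -36*4 = -9*16 = -144)
W(g) = 144 (W(g) = -1*(-144) = 144)
1/(W(-1) - 8713) = 1/(144 - 8713) = 1/(-8569) = -1/8569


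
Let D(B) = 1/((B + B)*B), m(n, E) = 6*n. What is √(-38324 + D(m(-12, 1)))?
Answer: I*√794686462/144 ≈ 195.77*I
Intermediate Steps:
D(B) = 1/(2*B²) (D(B) = 1/(((2*B))*B) = (1/(2*B))/B = 1/(2*B²))
√(-38324 + D(m(-12, 1))) = √(-38324 + 1/(2*(6*(-12))²)) = √(-38324 + (½)/(-72)²) = √(-38324 + (½)*(1/5184)) = √(-38324 + 1/10368) = √(-397343231/10368) = I*√794686462/144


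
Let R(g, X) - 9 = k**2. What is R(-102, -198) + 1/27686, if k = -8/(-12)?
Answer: 2353319/249174 ≈ 9.4445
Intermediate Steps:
k = 2/3 (k = -8*(-1/12) = 2/3 ≈ 0.66667)
R(g, X) = 85/9 (R(g, X) = 9 + (2/3)**2 = 9 + 4/9 = 85/9)
R(-102, -198) + 1/27686 = 85/9 + 1/27686 = 2353319/249174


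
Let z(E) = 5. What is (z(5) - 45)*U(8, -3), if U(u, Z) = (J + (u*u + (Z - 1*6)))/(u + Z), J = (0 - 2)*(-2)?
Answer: -472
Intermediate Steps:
J = 4 (J = -2*(-2) = 4)
U(u, Z) = (-2 + Z + u²)/(Z + u) (U(u, Z) = (4 + (u*u + (Z - 1*6)))/(u + Z) = (4 + (u² + (Z - 6)))/(Z + u) = (4 + (u² + (-6 + Z)))/(Z + u) = (4 + (-6 + Z + u²))/(Z + u) = (-2 + Z + u²)/(Z + u))
(z(5) - 45)*U(8, -3) = (5 - 45)*((-2 - 3 + 8²)/(-3 + 8)) = -40*(-2 - 3 + 64)/5 = -8*59 = -40*59/5 = -472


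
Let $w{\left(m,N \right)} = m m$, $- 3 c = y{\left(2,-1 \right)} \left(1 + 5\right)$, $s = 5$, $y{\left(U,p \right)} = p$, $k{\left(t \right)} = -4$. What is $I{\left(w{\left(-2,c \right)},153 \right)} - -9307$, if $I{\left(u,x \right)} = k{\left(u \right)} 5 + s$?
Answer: $9292$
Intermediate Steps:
$c = 2$ ($c = - \frac{\left(-1\right) \left(1 + 5\right)}{3} = - \frac{\left(-1\right) 6}{3} = \left(- \frac{1}{3}\right) \left(-6\right) = 2$)
$w{\left(m,N \right)} = m^{2}$
$I{\left(u,x \right)} = -15$ ($I{\left(u,x \right)} = \left(-4\right) 5 + 5 = -20 + 5 = -15$)
$I{\left(w{\left(-2,c \right)},153 \right)} - -9307 = -15 - -9307 = -15 + 9307 = 9292$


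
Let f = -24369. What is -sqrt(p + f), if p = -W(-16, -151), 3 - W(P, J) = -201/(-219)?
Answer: -I*sqrt(129873497)/73 ≈ -156.11*I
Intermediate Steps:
W(P, J) = 152/73 (W(P, J) = 3 - (-201)/(-219) = 3 - (-201)*(-1)/219 = 3 - 1*67/73 = 3 - 67/73 = 152/73)
p = -152/73 (p = -1*152/73 = -152/73 ≈ -2.0822)
-sqrt(p + f) = -sqrt(-152/73 - 24369) = -sqrt(-1779089/73) = -I*sqrt(129873497)/73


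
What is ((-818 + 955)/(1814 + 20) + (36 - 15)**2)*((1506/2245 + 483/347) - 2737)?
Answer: -861736858099739/714356755 ≈ -1.2063e+6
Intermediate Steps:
((-818 + 955)/(1814 + 20) + (36 - 15)**2)*((1506/2245 + 483/347) - 2737) = (137/1834 + 21**2)*((1506*(1/2245) + 483*(1/347)) - 2737) = (137*(1/1834) + 441)*((1506/2245 + 483/347) - 2737) = (137/1834 + 441)*(1606917/779015 - 2737) = (808931/1834)*(-2130557138/779015) = -861736858099739/714356755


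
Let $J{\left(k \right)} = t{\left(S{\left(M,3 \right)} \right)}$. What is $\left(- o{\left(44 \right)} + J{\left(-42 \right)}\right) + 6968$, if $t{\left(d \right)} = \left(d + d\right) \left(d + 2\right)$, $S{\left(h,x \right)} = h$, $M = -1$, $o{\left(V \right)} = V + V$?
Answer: $6878$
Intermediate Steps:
$o{\left(V \right)} = 2 V$
$t{\left(d \right)} = 2 d \left(2 + d\right)$
$J{\left(k \right)} = -2$ ($J{\left(k \right)} = 2 \left(-1\right) \left(2 - 1\right) = 2 \left(-1\right) 1 = -2$)
$\left(- o{\left(44 \right)} + J{\left(-42 \right)}\right) + 6968 = \left(- 2 \cdot 44 - 2\right) + 6968 = \left(\left(-1\right) 88 - 2\right) + 6968 = \left(-88 - 2\right) + 6968 = -90 + 6968 = 6878$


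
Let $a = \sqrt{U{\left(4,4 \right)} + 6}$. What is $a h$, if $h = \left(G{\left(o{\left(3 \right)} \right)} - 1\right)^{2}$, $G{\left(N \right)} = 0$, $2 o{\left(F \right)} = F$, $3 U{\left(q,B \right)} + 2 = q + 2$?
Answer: $\frac{\sqrt{66}}{3} \approx 2.708$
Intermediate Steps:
$U{\left(q,B \right)} = \frac{q}{3}$ ($U{\left(q,B \right)} = - \frac{2}{3} + \frac{q + 2}{3} = - \frac{2}{3} + \frac{2 + q}{3} = - \frac{2}{3} + \left(\frac{2}{3} + \frac{q}{3}\right) = \frac{q}{3}$)
$o{\left(F \right)} = \frac{F}{2}$
$a = \frac{\sqrt{66}}{3}$ ($a = \sqrt{\frac{1}{3} \cdot 4 + 6} = \sqrt{\frac{4}{3} + 6} = \sqrt{\frac{22}{3}} = \frac{\sqrt{66}}{3} \approx 2.708$)
$h = 1$ ($h = \left(0 - 1\right)^{2} = \left(-1\right)^{2} = 1$)
$a h = \frac{\sqrt{66}}{3} \cdot 1 = \frac{\sqrt{66}}{3}$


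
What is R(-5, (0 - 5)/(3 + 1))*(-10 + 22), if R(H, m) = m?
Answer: -15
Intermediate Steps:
R(-5, (0 - 5)/(3 + 1))*(-10 + 22) = ((0 - 5)/(3 + 1))*(-10 + 22) = -5/4*12 = -15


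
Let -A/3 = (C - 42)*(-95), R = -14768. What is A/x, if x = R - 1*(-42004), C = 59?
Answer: 4845/27236 ≈ 0.17789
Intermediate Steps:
A = 4845 (A = -3*(59 - 42)*(-95) = -51*(-95) = -3*(-1615) = 4845)
x = 27236 (x = -14768 - 1*(-42004) = -14768 + 42004 = 27236)
A/x = 4845/27236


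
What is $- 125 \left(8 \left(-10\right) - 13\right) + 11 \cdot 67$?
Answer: $12362$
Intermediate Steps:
$- 125 \left(8 \left(-10\right) - 13\right) + 11 \cdot 67 = - 125 \left(-80 - 13\right) + 737 = \left(-125\right) \left(-93\right) + 737 = 11625 + 737 = 12362$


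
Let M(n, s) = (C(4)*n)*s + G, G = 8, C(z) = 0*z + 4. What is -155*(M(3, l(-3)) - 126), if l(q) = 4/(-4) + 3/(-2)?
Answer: 22940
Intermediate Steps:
C(z) = 4 (C(z) = 0 + 4 = 4)
l(q) = -5/2 (l(q) = 4*(-¼) + 3*(-½) = -1 - 3/2 = -5/2)
M(n, s) = 8 + 4*n*s (M(n, s) = (4*n)*s + 8 = 4*n*s + 8 = 8 + 4*n*s)
-155*(M(3, l(-3)) - 126) = -155*((8 + 4*3*(-5/2)) - 126) = -155*((8 - 30) - 126) = -155*(-22 - 126) = -155*(-148) = 22940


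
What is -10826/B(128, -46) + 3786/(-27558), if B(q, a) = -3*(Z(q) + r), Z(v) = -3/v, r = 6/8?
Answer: 2121490885/427149 ≈ 4966.6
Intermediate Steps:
r = ¾ (r = 6*(⅛) = ¾ ≈ 0.75000)
B(q, a) = -9/4 + 9/q (B(q, a) = -3*(-3/q + ¾) = -3*(¾ - 3/q) = -9/4 + 9/q)
-10826/B(128, -46) + 3786/(-27558) = -10826/(-9/4 + 9/128) + 3786/(-27558) = -10826/(-9/4 + 9*(1/128)) + 3786*(-1/27558) = -10826/(-9/4 + 9/128) - 631/4593 = -10826/(-279/128) - 631/4593 = -10826*(-128/279) - 631/4593 = 1385728/279 - 631/4593 = 2121490885/427149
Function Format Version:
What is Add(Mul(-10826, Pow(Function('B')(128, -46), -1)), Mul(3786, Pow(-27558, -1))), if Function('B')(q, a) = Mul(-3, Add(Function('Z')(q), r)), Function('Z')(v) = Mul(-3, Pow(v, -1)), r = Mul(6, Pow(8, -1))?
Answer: Rational(2121490885, 427149) ≈ 4966.6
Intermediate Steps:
r = Rational(3, 4) (r = Mul(6, Rational(1, 8)) = Rational(3, 4) ≈ 0.75000)
Function('B')(q, a) = Add(Rational(-9, 4), Mul(9, Pow(q, -1))) (Function('B')(q, a) = Mul(-3, Add(Mul(-3, Pow(q, -1)), Rational(3, 4))) = Mul(-3, Add(Rational(3, 4), Mul(-3, Pow(q, -1)))) = Add(Rational(-9, 4), Mul(9, Pow(q, -1))))
Add(Mul(-10826, Pow(Function('B')(128, -46), -1)), Mul(3786, Pow(-27558, -1))) = Add(Mul(-10826, Pow(Add(Rational(-9, 4), Mul(9, Pow(128, -1))), -1)), Mul(3786, Pow(-27558, -1))) = Add(Mul(-10826, Pow(Add(Rational(-9, 4), Mul(9, Rational(1, 128))), -1)), Mul(3786, Rational(-1, 27558))) = Add(Mul(-10826, Pow(Add(Rational(-9, 4), Rational(9, 128)), -1)), Rational(-631, 4593)) = Add(Mul(-10826, Pow(Rational(-279, 128), -1)), Rational(-631, 4593)) = Add(Mul(-10826, Rational(-128, 279)), Rational(-631, 4593)) = Add(Rational(1385728, 279), Rational(-631, 4593)) = Rational(2121490885, 427149)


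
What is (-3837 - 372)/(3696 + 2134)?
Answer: -4209/5830 ≈ -0.72196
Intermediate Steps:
(-3837 - 372)/(3696 + 2134) = -4209/5830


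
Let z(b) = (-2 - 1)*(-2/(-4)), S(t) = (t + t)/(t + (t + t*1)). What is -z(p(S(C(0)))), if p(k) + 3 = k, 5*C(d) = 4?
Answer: 3/2 ≈ 1.5000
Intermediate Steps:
C(d) = ⅘ (C(d) = (⅕)*4 = ⅘)
S(t) = ⅔ (S(t) = (2*t)/(t + (t + t)) = (2*t)/(t + 2*t) = (2*t)/((3*t)) = (2*t)*(1/(3*t)) = ⅔)
p(k) = -3 + k
z(b) = -3/2 (z(b) = -(-6)*(-1)/4 = -3*½ = -3/2)
-z(p(S(C(0)))) = -1*(-3/2) = 3/2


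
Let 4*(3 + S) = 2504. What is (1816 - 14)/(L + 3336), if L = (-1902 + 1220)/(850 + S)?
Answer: 1327173/2456623 ≈ 0.54024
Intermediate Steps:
S = 623 (S = -3 + (¼)*2504 = -3 + 626 = 623)
L = -682/1473 (L = (-1902 + 1220)/(850 + 623) = -682/1473 ≈ -0.46300)
(1816 - 14)/(L + 3336) = (1816 - 14)/(-682/1473 + 3336) = 1802/(4913246/1473) = 1802*(1473/4913246) = 1327173/2456623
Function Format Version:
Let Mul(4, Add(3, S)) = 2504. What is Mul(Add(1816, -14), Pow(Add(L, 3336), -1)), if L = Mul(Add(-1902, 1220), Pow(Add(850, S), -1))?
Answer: Rational(1327173, 2456623) ≈ 0.54024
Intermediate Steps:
S = 623 (S = Add(-3, Mul(Rational(1, 4), 2504)) = Add(-3, 626) = 623)
L = Rational(-682, 1473) (L = Mul(Add(-1902, 1220), Pow(Add(850, 623), -1)) = Mul(-682, Pow(1473, -1)) = Mul(-682, Rational(1, 1473)) = Rational(-682, 1473) ≈ -0.46300)
Mul(Add(1816, -14), Pow(Add(L, 3336), -1)) = Mul(Add(1816, -14), Pow(Add(Rational(-682, 1473), 3336), -1)) = Mul(1802, Pow(Rational(4913246, 1473), -1)) = Mul(1802, Rational(1473, 4913246)) = Rational(1327173, 2456623)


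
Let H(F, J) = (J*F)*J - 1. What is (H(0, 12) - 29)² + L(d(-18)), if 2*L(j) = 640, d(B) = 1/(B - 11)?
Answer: 1220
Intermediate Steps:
H(F, J) = -1 + F*J² (H(F, J) = (F*J)*J - 1 = F*J² - 1 = -1 + F*J²)
d(B) = 1/(-11 + B)
L(j) = 320 (L(j) = (½)*640 = 320)
(H(0, 12) - 29)² + L(d(-18)) = ((-1 + 0*12²) - 29)² + 320 = ((-1 + 0*144) - 29)² + 320 = ((-1 + 0) - 29)² + 320 = (-1 - 29)² + 320 = (-30)² + 320 = 900 + 320 = 1220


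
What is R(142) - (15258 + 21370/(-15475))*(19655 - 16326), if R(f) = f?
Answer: -157192397154/3095 ≈ -5.0789e+7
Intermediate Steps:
R(142) - (15258 + 21370/(-15475))*(19655 - 16326) = 142 - (15258 + 21370/(-15475))*(19655 - 16326) = 142 - (15258 + 21370*(-1/15475))*3329 = 142 - (15258 - 4274/3095)*3329 = 142 - 47219236*3329/3095 = 142 - 1*157192836644/3095 = 142 - 157192836644/3095 = -157192397154/3095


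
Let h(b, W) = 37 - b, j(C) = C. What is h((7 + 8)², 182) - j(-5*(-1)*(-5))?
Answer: -163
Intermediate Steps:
h((7 + 8)², 182) - j(-5*(-1)*(-5)) = (37 - (7 + 8)²) - (-5*(-1))*(-5) = (37 - 1*15²) - 5*(-5) = (37 - 1*225) - 1*(-25) = (37 - 225) + 25 = -188 + 25 = -163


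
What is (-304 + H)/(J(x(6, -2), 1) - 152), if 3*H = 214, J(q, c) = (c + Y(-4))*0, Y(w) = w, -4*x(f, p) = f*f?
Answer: 349/228 ≈ 1.5307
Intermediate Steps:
x(f, p) = -f²/4 (x(f, p) = -f*f/4 = -f²/4)
J(q, c) = 0 (J(q, c) = (c - 4)*0 = (-4 + c)*0 = 0)
H = 214/3 (H = (⅓)*214 = 214/3 ≈ 71.333)
(-304 + H)/(J(x(6, -2), 1) - 152) = (-304 + 214/3)/(0 - 152) = -698/3/(-152) = -698/3*(-1/152) = 349/228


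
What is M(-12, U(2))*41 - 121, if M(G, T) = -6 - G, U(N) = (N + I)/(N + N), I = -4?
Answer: 125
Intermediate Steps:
U(N) = (-4 + N)/(2*N) (U(N) = (N - 4)/(N + N) = (-4 + N)/((2*N)) = (-4 + N)*(1/(2*N)) = (-4 + N)/(2*N))
M(-12, U(2))*41 - 121 = (-6 - 1*(-12))*41 - 121 = (-6 + 12)*41 - 121 = 6*41 - 121 = 246 - 121 = 125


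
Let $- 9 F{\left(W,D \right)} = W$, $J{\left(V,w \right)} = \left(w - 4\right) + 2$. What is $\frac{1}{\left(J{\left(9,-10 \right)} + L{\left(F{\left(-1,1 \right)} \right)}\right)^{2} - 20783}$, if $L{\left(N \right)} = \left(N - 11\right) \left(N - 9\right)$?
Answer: $- \frac{6561}{89187839} \approx -7.3564 \cdot 10^{-5}$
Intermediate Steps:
$J{\left(V,w \right)} = -2 + w$ ($J{\left(V,w \right)} = \left(-4 + w\right) + 2 = -2 + w$)
$F{\left(W,D \right)} = - \frac{W}{9}$
$L{\left(N \right)} = \left(-11 + N\right) \left(-9 + N\right)$
$\frac{1}{\left(J{\left(9,-10 \right)} + L{\left(F{\left(-1,1 \right)} \right)}\right)^{2} - 20783} = \frac{1}{\left(\left(-2 - 10\right) + \left(99 + \left(\left(- \frac{1}{9}\right) \left(-1\right)\right)^{2} - 20 \left(\left(- \frac{1}{9}\right) \left(-1\right)\right)\right)\right)^{2} - 20783} = \frac{1}{\left(-12 + \left(99 + \left(\frac{1}{9}\right)^{2} - \frac{20}{9}\right)\right)^{2} - 20783} = \frac{1}{\left(-12 + \left(99 + \frac{1}{81} - \frac{20}{9}\right)\right)^{2} - 20783} = \frac{1}{\left(-12 + \frac{7840}{81}\right)^{2} - 20783} = \frac{1}{\left(\frac{6868}{81}\right)^{2} - 20783} = \frac{1}{\frac{47169424}{6561} - 20783} = \frac{1}{- \frac{89187839}{6561}} = - \frac{6561}{89187839}$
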